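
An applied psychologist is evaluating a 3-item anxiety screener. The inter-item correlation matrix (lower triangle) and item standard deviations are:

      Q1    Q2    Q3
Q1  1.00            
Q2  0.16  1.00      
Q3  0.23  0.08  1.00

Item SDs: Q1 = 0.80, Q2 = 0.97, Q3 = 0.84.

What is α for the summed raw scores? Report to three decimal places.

α = 0.347

Σσ²ᵢ = 0.80² + 0.97² + 0.84² = 2.2865
Covariances σ_ij = r_ij · s_i · s_j:
  σ(Q1,Q2) = 0.16 × 0.80 × 0.97 = 0.1242
  σ(Q1,Q3) = 0.23 × 0.80 × 0.84 = 0.1546
  σ(Q2,Q3) = 0.08 × 0.97 × 0.84 = 0.0652
σ²_T = Σσ²ᵢ + 2·Σσ_ij = 2.2865 + 2 × 0.3440 = 2.9745
α = (3/2)·(1 − 2.2865/2.9745) = 0.347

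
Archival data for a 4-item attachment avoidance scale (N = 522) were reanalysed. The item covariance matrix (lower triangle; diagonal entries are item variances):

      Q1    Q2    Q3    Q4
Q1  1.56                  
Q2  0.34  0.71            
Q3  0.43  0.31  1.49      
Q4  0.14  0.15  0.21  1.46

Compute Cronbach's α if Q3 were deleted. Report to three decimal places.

Remaining items: Q1, Q2, Q4 (k = 3).
Σσᵢ² = 1.56 + 0.71 + 1.46 = 3.73
σ²_total = 3.73 + 2 × 0.63 = 4.99
α (item deleted) = (3/2)·(1 − 3.73/4.99) = 0.379

α = 0.379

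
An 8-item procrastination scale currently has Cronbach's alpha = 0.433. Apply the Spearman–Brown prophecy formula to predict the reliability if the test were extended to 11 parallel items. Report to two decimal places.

Length factor m = 11/8 = 1.3750
α' = m·α / (1 + (m−1)·α)
   = 11/8 × 0.433 / (1 + (11/8 − 1) × 0.433)
   = 0.5954 / 1.1624 = 0.51

predicted reliability = 0.51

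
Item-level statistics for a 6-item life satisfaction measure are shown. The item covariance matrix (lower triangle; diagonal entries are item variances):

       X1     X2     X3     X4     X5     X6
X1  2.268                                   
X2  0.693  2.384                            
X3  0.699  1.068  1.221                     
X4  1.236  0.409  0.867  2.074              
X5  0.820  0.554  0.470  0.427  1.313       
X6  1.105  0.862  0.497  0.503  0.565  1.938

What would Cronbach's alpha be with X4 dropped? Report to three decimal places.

Remaining items: X1, X2, X3, X5, X6 (k = 5).
Σσ²ᵢ = 2.268 + 2.384 + 1.221 + 1.313 + 1.938 = 9.124
total variance = 9.124 + 2 × 7.333 = 23.790
α (item deleted) = (5/4)·(1 − 9.124/23.790) = 0.771

Cronbach's alpha = 0.771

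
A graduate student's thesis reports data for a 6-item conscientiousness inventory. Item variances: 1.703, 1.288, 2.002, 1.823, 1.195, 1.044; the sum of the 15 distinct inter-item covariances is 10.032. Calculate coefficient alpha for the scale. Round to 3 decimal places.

Σσ²ᵢ = 1.703 + 1.288 + 2.002 + 1.823 + 1.195 + 1.044 = 9.055
Sum of distinct covariances = 10.032
total variance = Σσ²ᵢ + 2·Σcov = 9.055 + 2 × 10.032 = 29.119
α = (6/5)·(1 − 9.055/29.119) = 0.827

coefficient alpha = 0.827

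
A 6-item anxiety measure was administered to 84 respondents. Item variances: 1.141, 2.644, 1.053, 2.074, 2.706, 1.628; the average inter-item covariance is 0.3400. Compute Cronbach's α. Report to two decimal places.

α = 0.57

ΣVar(i) = 1.141 + 2.644 + 1.053 + 2.074 + 2.706 + 1.628 = 11.246
Sum of the 15 distinct covariances = 15 × 0.3400 = 5.1000
σ²_total = ΣVar(i) + 2·Σcov = 11.246 + 2 × 5.1000 = 21.4460
α = (6/5)·(1 − 11.246/21.4460) = 0.57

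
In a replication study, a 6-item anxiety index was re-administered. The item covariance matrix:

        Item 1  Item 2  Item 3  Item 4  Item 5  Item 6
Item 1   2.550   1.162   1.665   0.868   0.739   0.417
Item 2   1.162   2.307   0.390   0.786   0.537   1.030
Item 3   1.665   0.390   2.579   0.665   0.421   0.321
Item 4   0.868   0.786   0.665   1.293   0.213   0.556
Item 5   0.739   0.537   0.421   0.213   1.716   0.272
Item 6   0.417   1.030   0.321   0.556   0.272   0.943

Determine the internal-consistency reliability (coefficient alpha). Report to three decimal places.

coefficient alpha = 0.766

ΣVar(i) = 2.550 + 2.307 + 2.579 + 1.293 + 1.716 + 0.943 = 11.388
Σ_{i<j} σ_ij = 10.042
Var(T) = 11.388 + 2 × 10.042 = 31.472
α = (k/(k−1))·(1 − ΣVar(i)/Var(T)) = (6/5)·(1 − 11.388/31.472) = 0.766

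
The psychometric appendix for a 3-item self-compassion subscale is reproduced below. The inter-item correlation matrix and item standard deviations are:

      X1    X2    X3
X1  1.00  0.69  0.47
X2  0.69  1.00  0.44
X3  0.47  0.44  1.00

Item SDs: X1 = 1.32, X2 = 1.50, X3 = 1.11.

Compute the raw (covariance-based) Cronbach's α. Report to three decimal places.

α = 0.774

Σσ²ᵢ = 1.32² + 1.50² + 1.11² = 5.2245
Covariances σ_ij = r_ij · s_i · s_j:
  σ(X1,X2) = 0.69 × 1.32 × 1.50 = 1.3662
  σ(X1,X3) = 0.47 × 1.32 × 1.11 = 0.6886
  σ(X2,X3) = 0.44 × 1.50 × 1.11 = 0.7326
σ²_T = Σσ²ᵢ + 2·Σσ_ij = 5.2245 + 2 × 2.7874 = 10.7993
α = (3/2)·(1 − 5.2245/10.7993) = 0.774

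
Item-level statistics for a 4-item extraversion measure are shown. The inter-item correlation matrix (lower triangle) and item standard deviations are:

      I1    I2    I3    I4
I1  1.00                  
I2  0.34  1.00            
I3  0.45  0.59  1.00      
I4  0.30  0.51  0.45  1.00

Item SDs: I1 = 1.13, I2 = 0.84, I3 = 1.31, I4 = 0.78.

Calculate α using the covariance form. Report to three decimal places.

α = 0.741

Σσ²ᵢ = 1.13² + 0.84² + 1.31² + 0.78² = 4.3070
Covariances σ_ij = r_ij · s_i · s_j:
  σ(I1,I2) = 0.34 × 1.13 × 0.84 = 0.3227
  σ(I1,I3) = 0.45 × 1.13 × 1.31 = 0.6661
  σ(I1,I4) = 0.30 × 1.13 × 0.78 = 0.2644
  σ(I2,I3) = 0.59 × 0.84 × 1.31 = 0.6492
  σ(I2,I4) = 0.51 × 0.84 × 0.78 = 0.3342
  σ(I3,I4) = 0.45 × 1.31 × 0.78 = 0.4598
σ²_T = Σσ²ᵢ + 2·Σσ_ij = 4.3070 + 2 × 2.6964 = 9.6998
α = (4/3)·(1 − 4.3070/9.6998) = 0.741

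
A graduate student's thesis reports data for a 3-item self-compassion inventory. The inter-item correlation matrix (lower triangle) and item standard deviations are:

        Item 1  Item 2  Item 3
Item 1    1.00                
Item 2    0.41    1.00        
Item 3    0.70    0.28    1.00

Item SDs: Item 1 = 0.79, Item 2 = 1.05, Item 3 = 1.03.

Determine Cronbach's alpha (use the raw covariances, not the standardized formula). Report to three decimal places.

Cronbach's alpha = 0.698

Σσ²ᵢ = 0.79² + 1.05² + 1.03² = 2.7875
Covariances σ_ij = r_ij · s_i · s_j:
  σ(Item 1,Item 2) = 0.41 × 0.79 × 1.05 = 0.3401
  σ(Item 1,Item 3) = 0.70 × 0.79 × 1.03 = 0.5696
  σ(Item 2,Item 3) = 0.28 × 1.05 × 1.03 = 0.3028
σ²_T = Σσ²ᵢ + 2·Σσ_ij = 2.7875 + 2 × 1.2125 = 5.2125
α = (3/2)·(1 − 2.7875/5.2125) = 0.698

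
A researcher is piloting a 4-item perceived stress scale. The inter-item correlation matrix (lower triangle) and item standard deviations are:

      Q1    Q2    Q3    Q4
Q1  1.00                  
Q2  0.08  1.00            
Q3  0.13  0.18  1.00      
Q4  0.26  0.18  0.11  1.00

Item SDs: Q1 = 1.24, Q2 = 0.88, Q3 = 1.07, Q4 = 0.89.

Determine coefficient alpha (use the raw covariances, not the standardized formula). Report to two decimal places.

α = 0.42

Σσ²ᵢ = 1.24² + 0.88² + 1.07² + 0.89² = 4.2490
Covariances σ_ij = r_ij · s_i · s_j:
  σ(Q1,Q2) = 0.08 × 1.24 × 0.88 = 0.0873
  σ(Q1,Q3) = 0.13 × 1.24 × 1.07 = 0.1725
  σ(Q1,Q4) = 0.26 × 1.24 × 0.89 = 0.2869
  σ(Q2,Q3) = 0.18 × 0.88 × 1.07 = 0.1695
  σ(Q2,Q4) = 0.18 × 0.88 × 0.89 = 0.1410
  σ(Q3,Q4) = 0.11 × 1.07 × 0.89 = 0.1048
σ²_T = Σσ²ᵢ + 2·Σσ_ij = 4.2490 + 2 × 0.9620 = 6.1730
α = (4/3)·(1 − 4.2490/6.1730) = 0.42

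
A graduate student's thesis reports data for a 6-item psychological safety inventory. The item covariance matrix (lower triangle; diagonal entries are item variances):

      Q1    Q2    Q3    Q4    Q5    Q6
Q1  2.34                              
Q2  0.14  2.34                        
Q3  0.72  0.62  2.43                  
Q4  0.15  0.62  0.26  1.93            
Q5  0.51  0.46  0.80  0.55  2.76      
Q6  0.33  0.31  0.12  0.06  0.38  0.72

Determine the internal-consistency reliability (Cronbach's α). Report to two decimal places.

α = 0.59

Σσᵢ² = 2.34 + 2.34 + 2.43 + 1.93 + 2.76 + 0.72 = 12.52
Sum of off-diagonal covariances = 6.03
Var(T) = 12.52 + 2 × 6.03 = 24.58
α = (k/(k−1))·(1 − Σσᵢ²/Var(T)) = (6/5)·(1 − 12.52/24.58) = 0.59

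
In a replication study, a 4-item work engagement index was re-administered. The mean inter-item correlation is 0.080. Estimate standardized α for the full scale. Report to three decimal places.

Standardized α = k·r̄ / (1 + (k−1)·r̄) = 4 × 0.080 / (1 + 3 × 0.080)
  = 0.3200 / 1.2400 = 0.258

standardized α = 0.258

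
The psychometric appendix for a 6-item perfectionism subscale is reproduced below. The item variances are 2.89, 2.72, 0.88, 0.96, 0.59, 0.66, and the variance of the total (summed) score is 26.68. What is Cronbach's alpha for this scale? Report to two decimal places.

sum of item variances = 2.89 + 2.72 + 0.88 + 0.96 + 0.59 + 0.66 = 8.70
α = (k/(k−1))·(1 − sum of item variances/σ²_total) = (6/5)·(1 − 8.70/26.68) = 0.81

α = 0.81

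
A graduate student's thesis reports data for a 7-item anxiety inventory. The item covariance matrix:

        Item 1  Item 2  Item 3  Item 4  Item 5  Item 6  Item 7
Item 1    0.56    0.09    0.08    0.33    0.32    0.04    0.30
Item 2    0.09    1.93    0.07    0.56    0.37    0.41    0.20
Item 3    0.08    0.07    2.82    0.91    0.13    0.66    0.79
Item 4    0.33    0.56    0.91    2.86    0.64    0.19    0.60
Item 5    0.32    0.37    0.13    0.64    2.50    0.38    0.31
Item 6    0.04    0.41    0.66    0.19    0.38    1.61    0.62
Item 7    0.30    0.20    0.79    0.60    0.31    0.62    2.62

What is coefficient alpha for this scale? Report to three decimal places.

Σσ²ᵢ = 0.56 + 1.93 + 2.82 + 2.86 + 2.50 + 1.61 + 2.62 = 14.90
Sum of the distinct covariances = 8.00
σ²_T = 14.90 + 2 × 8.00 = 30.90
α = (k/(k−1))·(1 − Σσ²ᵢ/σ²_T) = (7/6)·(1 − 14.90/30.90) = 0.604

coefficient alpha = 0.604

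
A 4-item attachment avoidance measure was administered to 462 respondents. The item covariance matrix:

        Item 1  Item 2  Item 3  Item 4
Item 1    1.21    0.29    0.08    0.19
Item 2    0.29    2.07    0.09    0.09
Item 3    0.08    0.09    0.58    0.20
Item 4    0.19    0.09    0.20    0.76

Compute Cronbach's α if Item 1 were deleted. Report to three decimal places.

Remaining items: Item 2, Item 3, Item 4 (k = 3).
ΣVar(i) = 2.07 + 0.58 + 0.76 = 3.41
Var(T) = 3.41 + 2 × 0.38 = 4.17
α (item deleted) = (3/2)·(1 − 3.41/4.17) = 0.273

Cronbach's α = 0.273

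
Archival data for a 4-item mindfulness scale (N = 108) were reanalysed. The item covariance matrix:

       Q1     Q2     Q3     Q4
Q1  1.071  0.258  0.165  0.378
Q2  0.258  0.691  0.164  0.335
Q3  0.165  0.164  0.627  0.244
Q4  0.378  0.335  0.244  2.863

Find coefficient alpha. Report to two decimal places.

coefficient alpha = 0.49

Σσᵢ² = 1.071 + 0.691 + 0.627 + 2.863 = 5.252
Σ_{i<j} σ_ij = 1.544
σ²_total = 5.252 + 2 × 1.544 = 8.340
α = (k/(k−1))·(1 − Σσᵢ²/σ²_total) = (4/3)·(1 − 5.252/8.340) = 0.49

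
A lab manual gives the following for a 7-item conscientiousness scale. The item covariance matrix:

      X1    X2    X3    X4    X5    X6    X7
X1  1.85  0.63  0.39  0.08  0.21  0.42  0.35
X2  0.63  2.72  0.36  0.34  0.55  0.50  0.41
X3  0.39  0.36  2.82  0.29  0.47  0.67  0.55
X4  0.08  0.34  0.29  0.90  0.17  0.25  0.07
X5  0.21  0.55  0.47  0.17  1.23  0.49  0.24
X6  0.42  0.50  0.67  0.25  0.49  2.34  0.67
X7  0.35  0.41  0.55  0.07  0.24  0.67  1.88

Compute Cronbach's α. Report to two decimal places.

Σσ²ᵢ = 1.85 + 2.72 + 2.82 + 0.90 + 1.23 + 2.34 + 1.88 = 13.74
Sum of off-diagonal covariances = 8.11
σ²_total = 13.74 + 2 × 8.11 = 29.96
α = (k/(k−1))·(1 − Σσ²ᵢ/σ²_total) = (7/6)·(1 − 13.74/29.96) = 0.63

α = 0.63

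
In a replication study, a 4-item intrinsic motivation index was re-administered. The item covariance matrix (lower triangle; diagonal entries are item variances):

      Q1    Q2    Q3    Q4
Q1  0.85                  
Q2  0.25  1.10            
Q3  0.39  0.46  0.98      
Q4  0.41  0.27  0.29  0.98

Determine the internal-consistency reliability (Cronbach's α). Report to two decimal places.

α = 0.69

Σσ²ᵢ = 0.85 + 1.10 + 0.98 + 0.98 = 3.91
Sum of the distinct covariances = 2.07
Var(T) = 3.91 + 2 × 2.07 = 8.05
α = (k/(k−1))·(1 − Σσ²ᵢ/Var(T)) = (4/3)·(1 − 3.91/8.05) = 0.69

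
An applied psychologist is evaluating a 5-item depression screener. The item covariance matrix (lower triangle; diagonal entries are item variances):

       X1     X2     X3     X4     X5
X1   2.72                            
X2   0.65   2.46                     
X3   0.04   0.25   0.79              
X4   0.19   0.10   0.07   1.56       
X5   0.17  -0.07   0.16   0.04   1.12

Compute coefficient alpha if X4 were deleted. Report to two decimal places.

α = 0.34

Remaining items: X1, X2, X3, X5 (k = 4).
ΣVar(i) = 2.72 + 2.46 + 0.79 + 1.12 = 7.09
σ²_T = 7.09 + 2 × 1.20 = 9.49
α (item deleted) = (4/3)·(1 − 7.09/9.49) = 0.34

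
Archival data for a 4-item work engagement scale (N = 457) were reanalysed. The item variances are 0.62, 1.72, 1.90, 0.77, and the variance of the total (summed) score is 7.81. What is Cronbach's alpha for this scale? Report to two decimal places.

α = 0.48

Σσᵢ² = 0.62 + 1.72 + 1.90 + 0.77 = 5.01
α = (k/(k−1))·(1 − Σσᵢ²/Var(T)) = (4/3)·(1 − 5.01/7.81) = 0.48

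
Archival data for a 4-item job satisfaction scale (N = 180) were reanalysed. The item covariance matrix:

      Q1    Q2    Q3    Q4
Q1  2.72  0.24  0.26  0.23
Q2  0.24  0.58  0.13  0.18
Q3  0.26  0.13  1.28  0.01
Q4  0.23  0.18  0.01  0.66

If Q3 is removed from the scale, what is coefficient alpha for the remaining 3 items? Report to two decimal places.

Remaining items: Q1, Q2, Q4 (k = 3).
Σσ²ᵢ = 2.72 + 0.58 + 0.66 = 3.96
σ²_total = 3.96 + 2 × 0.65 = 5.26
α (item deleted) = (3/2)·(1 − 3.96/5.26) = 0.37

α = 0.37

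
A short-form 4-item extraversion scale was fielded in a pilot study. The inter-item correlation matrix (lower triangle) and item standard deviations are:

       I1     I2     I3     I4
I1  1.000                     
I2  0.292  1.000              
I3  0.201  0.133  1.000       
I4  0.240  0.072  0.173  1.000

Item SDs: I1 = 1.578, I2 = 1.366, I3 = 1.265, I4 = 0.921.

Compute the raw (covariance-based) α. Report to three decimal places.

Σσ²ᵢ = 1.578² + 1.366² + 1.265² + 0.921² = 6.8045
Covariances σ_ij = r_ij · s_i · s_j:
  σ(I1,I2) = 0.292 × 1.578 × 1.366 = 0.6294
  σ(I1,I3) = 0.201 × 1.578 × 1.265 = 0.4012
  σ(I1,I4) = 0.240 × 1.578 × 0.921 = 0.3488
  σ(I2,I3) = 0.133 × 1.366 × 1.265 = 0.2298
  σ(I2,I4) = 0.072 × 1.366 × 0.921 = 0.0906
  σ(I3,I4) = 0.173 × 1.265 × 0.921 = 0.2016
σ²_T = Σσ²ᵢ + 2·Σσ_ij = 6.8045 + 2 × 1.9014 = 10.6073
α = (4/3)·(1 − 6.8045/10.6073) = 0.478

α = 0.478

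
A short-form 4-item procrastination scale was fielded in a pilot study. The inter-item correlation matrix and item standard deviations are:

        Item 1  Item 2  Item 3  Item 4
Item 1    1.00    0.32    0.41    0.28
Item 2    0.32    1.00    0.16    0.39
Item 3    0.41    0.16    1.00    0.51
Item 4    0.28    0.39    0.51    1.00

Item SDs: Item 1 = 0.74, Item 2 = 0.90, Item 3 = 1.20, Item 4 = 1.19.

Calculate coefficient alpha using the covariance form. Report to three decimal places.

coefficient alpha = 0.672

Σσ²ᵢ = 0.74² + 0.90² + 1.20² + 1.19² = 4.2137
Covariances σ_ij = r_ij · s_i · s_j:
  σ(Item 1,Item 2) = 0.32 × 0.74 × 0.90 = 0.2131
  σ(Item 1,Item 3) = 0.41 × 0.74 × 1.20 = 0.3641
  σ(Item 1,Item 4) = 0.28 × 0.74 × 1.19 = 0.2466
  σ(Item 2,Item 3) = 0.16 × 0.90 × 1.20 = 0.1728
  σ(Item 2,Item 4) = 0.39 × 0.90 × 1.19 = 0.4177
  σ(Item 3,Item 4) = 0.51 × 1.20 × 1.19 = 0.7283
σ²_T = Σσ²ᵢ + 2·Σσ_ij = 4.2137 + 2 × 2.1426 = 8.4989
α = (4/3)·(1 − 4.2137/8.4989) = 0.672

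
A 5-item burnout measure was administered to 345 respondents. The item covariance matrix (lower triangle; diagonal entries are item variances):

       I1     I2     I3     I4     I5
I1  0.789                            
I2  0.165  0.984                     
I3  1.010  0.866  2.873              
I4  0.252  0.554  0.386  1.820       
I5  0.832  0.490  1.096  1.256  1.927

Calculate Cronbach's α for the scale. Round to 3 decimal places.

sum of item variances = 0.789 + 0.984 + 2.873 + 1.820 + 1.927 = 8.393
Σ_{i<j} σ_ij = 6.907
Var(T) = 8.393 + 2 × 6.907 = 22.207
α = (k/(k−1))·(1 − sum of item variances/Var(T)) = (5/4)·(1 − 8.393/22.207) = 0.778

Cronbach's α = 0.778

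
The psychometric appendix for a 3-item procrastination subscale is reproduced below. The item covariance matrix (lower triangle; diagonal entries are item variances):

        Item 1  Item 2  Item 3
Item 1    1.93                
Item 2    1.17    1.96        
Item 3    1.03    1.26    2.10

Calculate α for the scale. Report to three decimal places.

Σσᵢ² = 1.93 + 1.96 + 2.10 = 5.99
Sum of off-diagonal covariances = 3.46
total variance = 5.99 + 2 × 3.46 = 12.91
α = (k/(k−1))·(1 − Σσᵢ²/total variance) = (3/2)·(1 − 5.99/12.91) = 0.804

α = 0.804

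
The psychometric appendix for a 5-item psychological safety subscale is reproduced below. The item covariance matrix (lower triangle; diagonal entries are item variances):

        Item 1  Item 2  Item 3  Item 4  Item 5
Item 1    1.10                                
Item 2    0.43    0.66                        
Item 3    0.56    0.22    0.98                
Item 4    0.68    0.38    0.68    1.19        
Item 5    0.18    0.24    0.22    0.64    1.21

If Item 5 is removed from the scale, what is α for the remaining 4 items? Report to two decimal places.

α = 0.80

Remaining items: Item 1, Item 2, Item 3, Item 4 (k = 4).
Σσ²ᵢ = 1.10 + 0.66 + 0.98 + 1.19 = 3.93
Var(T) = 3.93 + 2 × 2.95 = 9.83
α (item deleted) = (4/3)·(1 − 3.93/9.83) = 0.80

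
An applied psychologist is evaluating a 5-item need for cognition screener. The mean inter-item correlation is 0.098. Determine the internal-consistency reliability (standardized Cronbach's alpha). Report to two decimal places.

standardized Cronbach's alpha = 0.35

Standardized α = k·r̄ / (1 + (k−1)·r̄) = 5 × 0.098 / (1 + 4 × 0.098)
  = 0.4900 / 1.3920 = 0.35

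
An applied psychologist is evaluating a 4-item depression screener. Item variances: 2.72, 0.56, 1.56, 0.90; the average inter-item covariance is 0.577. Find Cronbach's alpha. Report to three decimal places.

α = 0.729

sum of item variances = 2.72 + 0.56 + 1.56 + 0.90 = 5.74
Sum of the 6 distinct covariances = 6 × 0.577 = 3.462
σ²_total = sum of item variances + 2·Σcov = 5.74 + 2 × 3.462 = 12.664
α = (4/3)·(1 − 5.74/12.664) = 0.729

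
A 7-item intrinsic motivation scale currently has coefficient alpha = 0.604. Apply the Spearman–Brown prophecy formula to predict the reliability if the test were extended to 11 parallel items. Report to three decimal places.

predicted reliability = 0.706

Length factor m = 11/7 = 1.5714
α' = m·α / (1 + (m−1)·α)
   = 11/7 × 0.604 / (1 + (11/7 − 1) × 0.604)
   = 0.9491 / 1.3451 = 0.706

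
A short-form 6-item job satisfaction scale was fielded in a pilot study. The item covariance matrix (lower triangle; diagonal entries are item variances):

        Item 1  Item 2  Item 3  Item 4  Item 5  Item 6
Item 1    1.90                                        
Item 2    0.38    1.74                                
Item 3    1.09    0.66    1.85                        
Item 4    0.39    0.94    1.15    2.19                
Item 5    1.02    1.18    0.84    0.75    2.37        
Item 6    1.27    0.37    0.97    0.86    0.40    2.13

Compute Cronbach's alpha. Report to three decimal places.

Σσ²ᵢ = 1.90 + 1.74 + 1.85 + 2.19 + 2.37 + 2.13 = 12.18
Σ_{i<j} σ_ij = 12.27
total variance = 12.18 + 2 × 12.27 = 36.72
α = (k/(k−1))·(1 − Σσ²ᵢ/total variance) = (6/5)·(1 − 12.18/36.72) = 0.802

Cronbach's alpha = 0.802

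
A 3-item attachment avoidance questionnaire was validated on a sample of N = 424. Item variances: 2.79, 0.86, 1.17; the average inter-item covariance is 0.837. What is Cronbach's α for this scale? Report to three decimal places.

Cronbach's α = 0.765

Σσ²ᵢ = 2.79 + 0.86 + 1.17 = 4.82
Sum of the 3 distinct covariances = 3 × 0.837 = 2.511
total variance = Σσ²ᵢ + 2·Σcov = 4.82 + 2 × 2.511 = 9.842
α = (3/2)·(1 − 4.82/9.842) = 0.765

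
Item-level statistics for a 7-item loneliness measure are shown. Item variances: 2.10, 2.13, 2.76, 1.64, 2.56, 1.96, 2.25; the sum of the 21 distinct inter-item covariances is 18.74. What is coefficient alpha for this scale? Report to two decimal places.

Σσᵢ² = 2.10 + 2.13 + 2.76 + 1.64 + 2.56 + 1.96 + 2.25 = 15.40
Sum of distinct covariances = 18.74
total variance = Σσᵢ² + 2·Σcov = 15.40 + 2 × 18.74 = 52.88
α = (7/6)·(1 − 15.40/52.88) = 0.83

coefficient alpha = 0.83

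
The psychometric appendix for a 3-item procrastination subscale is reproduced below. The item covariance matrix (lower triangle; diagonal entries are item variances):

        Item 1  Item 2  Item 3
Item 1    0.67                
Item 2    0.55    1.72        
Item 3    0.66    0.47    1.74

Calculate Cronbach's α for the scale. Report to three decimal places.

ΣVar(i) = 0.67 + 1.72 + 1.74 = 4.13
Sum of the distinct covariances = 1.68
σ²_total = 4.13 + 2 × 1.68 = 7.49
α = (k/(k−1))·(1 − ΣVar(i)/σ²_total) = (3/2)·(1 − 4.13/7.49) = 0.673

Cronbach's α = 0.673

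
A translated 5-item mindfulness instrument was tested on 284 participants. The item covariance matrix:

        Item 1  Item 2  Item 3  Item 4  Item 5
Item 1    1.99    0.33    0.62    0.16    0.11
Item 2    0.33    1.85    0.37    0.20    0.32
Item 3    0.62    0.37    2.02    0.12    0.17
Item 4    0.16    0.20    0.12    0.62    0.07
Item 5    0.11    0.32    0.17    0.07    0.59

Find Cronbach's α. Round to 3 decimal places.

α = 0.514

Σσ²ᵢ = 1.99 + 1.85 + 2.02 + 0.62 + 0.59 = 7.07
Sum of off-diagonal covariances = 2.47
σ²_total = 7.07 + 2 × 2.47 = 12.01
α = (k/(k−1))·(1 − Σσ²ᵢ/σ²_total) = (5/4)·(1 − 7.07/12.01) = 0.514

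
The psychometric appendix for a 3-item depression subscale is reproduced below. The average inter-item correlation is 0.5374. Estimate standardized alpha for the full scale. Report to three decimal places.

Standardized α = k·r̄ / (1 + (k−1)·r̄) = 3 × 0.5374 / (1 + 2 × 0.5374)
  = 1.6122 / 2.0748 = 0.777

standardized alpha = 0.777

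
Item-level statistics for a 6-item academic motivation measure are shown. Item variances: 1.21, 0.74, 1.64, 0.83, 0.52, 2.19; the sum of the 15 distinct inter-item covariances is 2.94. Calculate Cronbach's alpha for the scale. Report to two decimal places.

ΣVar(i) = 1.21 + 0.74 + 1.64 + 0.83 + 0.52 + 2.19 = 7.13
Sum of distinct covariances = 2.94
Var(T) = ΣVar(i) + 2·Σcov = 7.13 + 2 × 2.94 = 13.01
α = (6/5)·(1 − 7.13/13.01) = 0.54

Cronbach's alpha = 0.54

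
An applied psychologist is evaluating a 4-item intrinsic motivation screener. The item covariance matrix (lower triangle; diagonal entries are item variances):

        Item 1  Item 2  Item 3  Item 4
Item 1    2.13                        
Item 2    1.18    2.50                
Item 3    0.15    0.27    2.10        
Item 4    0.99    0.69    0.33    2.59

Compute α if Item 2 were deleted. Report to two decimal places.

α = 0.45

Remaining items: Item 1, Item 3, Item 4 (k = 3).
sum of item variances = 2.13 + 2.10 + 2.59 = 6.82
σ²_total = 6.82 + 2 × 1.47 = 9.76
α (item deleted) = (3/2)·(1 − 6.82/9.76) = 0.45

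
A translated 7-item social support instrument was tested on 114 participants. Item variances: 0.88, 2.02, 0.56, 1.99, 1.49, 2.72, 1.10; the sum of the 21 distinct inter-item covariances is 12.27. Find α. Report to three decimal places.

α = 0.811

ΣVar(i) = 0.88 + 2.02 + 0.56 + 1.99 + 1.49 + 2.72 + 1.10 = 10.76
Sum of distinct covariances = 12.27
σ²_T = ΣVar(i) + 2·Σcov = 10.76 + 2 × 12.27 = 35.30
α = (7/6)·(1 − 10.76/35.30) = 0.811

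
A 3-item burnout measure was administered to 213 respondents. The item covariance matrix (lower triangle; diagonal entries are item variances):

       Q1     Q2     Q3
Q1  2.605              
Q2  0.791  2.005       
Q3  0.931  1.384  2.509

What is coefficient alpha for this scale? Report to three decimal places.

Σσ²ᵢ = 2.605 + 2.005 + 2.509 = 7.119
Σ_{i<j} σ_ij = 3.106
Var(T) = 7.119 + 2 × 3.106 = 13.331
α = (k/(k−1))·(1 − Σσ²ᵢ/Var(T)) = (3/2)·(1 − 7.119/13.331) = 0.699

coefficient alpha = 0.699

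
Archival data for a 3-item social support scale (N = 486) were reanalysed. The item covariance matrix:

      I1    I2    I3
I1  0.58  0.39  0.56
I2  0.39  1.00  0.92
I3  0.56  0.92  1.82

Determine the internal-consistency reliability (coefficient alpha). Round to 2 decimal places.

coefficient alpha = 0.79

Σσᵢ² = 0.58 + 1.00 + 1.82 = 3.40
Σ_{i<j} σ_ij = 1.87
σ²_T = 3.40 + 2 × 1.87 = 7.14
α = (k/(k−1))·(1 − Σσᵢ²/σ²_T) = (3/2)·(1 − 3.40/7.14) = 0.79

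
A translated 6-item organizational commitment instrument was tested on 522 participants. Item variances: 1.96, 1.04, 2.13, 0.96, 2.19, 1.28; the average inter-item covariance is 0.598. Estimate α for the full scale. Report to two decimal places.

ΣVar(i) = 1.96 + 1.04 + 2.13 + 0.96 + 2.19 + 1.28 = 9.56
Sum of the 15 distinct covariances = 15 × 0.598 = 8.970
Var(T) = ΣVar(i) + 2·Σcov = 9.56 + 2 × 8.970 = 27.500
α = (6/5)·(1 − 9.56/27.500) = 0.78

α = 0.78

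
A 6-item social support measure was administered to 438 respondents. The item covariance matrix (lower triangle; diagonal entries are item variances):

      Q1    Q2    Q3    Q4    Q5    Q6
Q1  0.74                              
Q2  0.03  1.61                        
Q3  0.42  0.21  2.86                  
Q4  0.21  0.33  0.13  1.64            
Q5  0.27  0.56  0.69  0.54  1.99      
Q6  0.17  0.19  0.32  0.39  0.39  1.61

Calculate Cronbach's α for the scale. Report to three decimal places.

Cronbach's α = 0.578

sum of item variances = 0.74 + 1.61 + 2.86 + 1.64 + 1.99 + 1.61 = 10.45
Sum of the distinct covariances = 4.85
σ²_total = 10.45 + 2 × 4.85 = 20.15
α = (k/(k−1))·(1 − sum of item variances/σ²_total) = (6/5)·(1 − 10.45/20.15) = 0.578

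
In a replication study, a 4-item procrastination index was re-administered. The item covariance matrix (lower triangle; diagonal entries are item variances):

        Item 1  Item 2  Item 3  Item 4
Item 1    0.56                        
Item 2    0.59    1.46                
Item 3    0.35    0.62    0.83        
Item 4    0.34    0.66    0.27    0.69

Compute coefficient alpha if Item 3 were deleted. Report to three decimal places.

Remaining items: Item 1, Item 2, Item 4 (k = 3).
sum of item variances = 0.56 + 1.46 + 0.69 = 2.71
total variance = 2.71 + 2 × 1.59 = 5.89
α (item deleted) = (3/2)·(1 − 2.71/5.89) = 0.810

coefficient alpha = 0.810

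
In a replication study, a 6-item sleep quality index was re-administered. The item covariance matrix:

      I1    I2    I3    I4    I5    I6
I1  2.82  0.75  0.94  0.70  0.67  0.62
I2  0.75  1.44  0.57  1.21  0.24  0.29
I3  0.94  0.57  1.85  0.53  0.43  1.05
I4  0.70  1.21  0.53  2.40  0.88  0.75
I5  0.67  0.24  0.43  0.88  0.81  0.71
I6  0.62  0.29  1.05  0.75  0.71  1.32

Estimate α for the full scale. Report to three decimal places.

α = 0.792

Σσ²ᵢ = 2.82 + 1.44 + 1.85 + 2.40 + 0.81 + 1.32 = 10.64
Σ_{i<j} σ_ij = 10.34
σ²_T = 10.64 + 2 × 10.34 = 31.32
α = (k/(k−1))·(1 − Σσ²ᵢ/σ²_T) = (6/5)·(1 − 10.64/31.32) = 0.792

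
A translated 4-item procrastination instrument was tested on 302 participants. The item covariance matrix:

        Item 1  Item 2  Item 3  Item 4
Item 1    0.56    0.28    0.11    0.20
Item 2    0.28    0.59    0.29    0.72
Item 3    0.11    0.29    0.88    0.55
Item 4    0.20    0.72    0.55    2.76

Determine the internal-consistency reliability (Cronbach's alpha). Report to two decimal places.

α = 0.63

Σσᵢ² = 0.56 + 0.59 + 0.88 + 2.76 = 4.79
Sum of the distinct covariances = 2.15
σ²_T = 4.79 + 2 × 2.15 = 9.09
α = (k/(k−1))·(1 − Σσᵢ²/σ²_T) = (4/3)·(1 − 4.79/9.09) = 0.63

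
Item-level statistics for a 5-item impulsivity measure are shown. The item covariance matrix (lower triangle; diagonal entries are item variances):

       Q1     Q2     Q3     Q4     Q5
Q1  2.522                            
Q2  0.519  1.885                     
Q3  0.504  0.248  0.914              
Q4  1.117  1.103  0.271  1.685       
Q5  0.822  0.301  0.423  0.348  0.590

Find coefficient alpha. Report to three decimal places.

sum of item variances = 2.522 + 1.885 + 0.914 + 1.685 + 0.590 = 7.596
Sum of off-diagonal covariances = 5.656
total variance = 7.596 + 2 × 5.656 = 18.908
α = (k/(k−1))·(1 − sum of item variances/total variance) = (5/4)·(1 − 7.596/18.908) = 0.748

α = 0.748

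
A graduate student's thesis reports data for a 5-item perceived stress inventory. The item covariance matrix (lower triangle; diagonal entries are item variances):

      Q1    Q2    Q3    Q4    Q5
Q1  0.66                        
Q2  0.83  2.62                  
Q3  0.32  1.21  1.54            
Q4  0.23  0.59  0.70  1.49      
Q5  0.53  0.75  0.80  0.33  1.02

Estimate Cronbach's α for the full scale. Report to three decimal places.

Cronbach's α = 0.790

ΣVar(i) = 0.66 + 2.62 + 1.54 + 1.49 + 1.02 = 7.33
Σ_{i<j} σ_ij = 6.29
Var(T) = 7.33 + 2 × 6.29 = 19.91
α = (k/(k−1))·(1 − ΣVar(i)/Var(T)) = (5/4)·(1 − 7.33/19.91) = 0.790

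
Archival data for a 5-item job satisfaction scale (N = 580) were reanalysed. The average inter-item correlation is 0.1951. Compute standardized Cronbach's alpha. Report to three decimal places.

α = 0.548

Standardized α = k·r̄ / (1 + (k−1)·r̄) = 5 × 0.1951 / (1 + 4 × 0.1951)
  = 0.9755 / 1.7804 = 0.548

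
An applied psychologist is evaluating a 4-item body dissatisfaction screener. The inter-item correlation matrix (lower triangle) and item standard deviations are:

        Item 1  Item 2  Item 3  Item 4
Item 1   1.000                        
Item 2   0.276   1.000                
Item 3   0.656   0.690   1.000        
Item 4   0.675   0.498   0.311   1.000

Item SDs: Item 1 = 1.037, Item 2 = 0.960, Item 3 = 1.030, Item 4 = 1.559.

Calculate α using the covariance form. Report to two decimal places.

Σσ²ᵢ = 1.037² + 0.960² + 1.030² + 1.559² = 5.4883
Covariances σ_ij = r_ij · s_i · s_j:
  σ(Item 1,Item 2) = 0.276 × 1.037 × 0.960 = 0.2748
  σ(Item 1,Item 3) = 0.656 × 1.037 × 1.030 = 0.7007
  σ(Item 1,Item 4) = 0.675 × 1.037 × 1.559 = 1.0913
  σ(Item 2,Item 3) = 0.690 × 0.960 × 1.030 = 0.6823
  σ(Item 2,Item 4) = 0.498 × 0.960 × 1.559 = 0.7453
  σ(Item 3,Item 4) = 0.311 × 1.030 × 1.559 = 0.4994
σ²_T = Σσ²ᵢ + 2·Σσ_ij = 5.4883 + 2 × 3.9938 = 13.4759
α = (4/3)·(1 − 5.4883/13.4759) = 0.79

α = 0.79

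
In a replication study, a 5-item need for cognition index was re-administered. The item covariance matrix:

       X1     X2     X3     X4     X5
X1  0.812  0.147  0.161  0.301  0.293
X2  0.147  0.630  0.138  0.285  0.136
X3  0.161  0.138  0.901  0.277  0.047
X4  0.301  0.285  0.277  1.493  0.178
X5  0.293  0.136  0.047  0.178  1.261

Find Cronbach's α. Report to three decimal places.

Σσᵢ² = 0.812 + 0.630 + 0.901 + 1.493 + 1.261 = 5.097
Σ_{i<j} σ_ij = 1.963
σ²_T = 5.097 + 2 × 1.963 = 9.023
α = (k/(k−1))·(1 − Σσᵢ²/σ²_T) = (5/4)·(1 − 5.097/9.023) = 0.544

α = 0.544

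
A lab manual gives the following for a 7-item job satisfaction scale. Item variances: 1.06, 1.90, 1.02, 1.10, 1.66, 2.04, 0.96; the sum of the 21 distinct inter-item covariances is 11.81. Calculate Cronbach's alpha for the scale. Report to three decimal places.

α = 0.826

ΣVar(i) = 1.06 + 1.90 + 1.02 + 1.10 + 1.66 + 2.04 + 0.96 = 9.74
Sum of distinct covariances = 11.81
σ²_total = ΣVar(i) + 2·Σcov = 9.74 + 2 × 11.81 = 33.36
α = (7/6)·(1 − 9.74/33.36) = 0.826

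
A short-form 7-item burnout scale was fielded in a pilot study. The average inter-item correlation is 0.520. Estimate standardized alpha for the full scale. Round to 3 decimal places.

Standardized α = k·r̄ / (1 + (k−1)·r̄) = 7 × 0.520 / (1 + 6 × 0.520)
  = 3.6400 / 4.1200 = 0.883

standardized alpha = 0.883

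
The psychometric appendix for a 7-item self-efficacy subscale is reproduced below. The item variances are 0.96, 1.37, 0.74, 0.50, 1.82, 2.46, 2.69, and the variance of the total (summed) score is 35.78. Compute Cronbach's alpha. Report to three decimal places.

Cronbach's alpha = 0.823

Σσᵢ² = 0.96 + 1.37 + 0.74 + 0.50 + 1.82 + 2.46 + 2.69 = 10.54
α = (k/(k−1))·(1 − Σσᵢ²/σ²_T) = (7/6)·(1 − 10.54/35.78) = 0.823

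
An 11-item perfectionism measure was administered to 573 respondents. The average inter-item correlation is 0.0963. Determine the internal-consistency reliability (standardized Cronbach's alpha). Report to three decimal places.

standardized Cronbach's alpha = 0.540

Standardized α = k·r̄ / (1 + (k−1)·r̄) = 11 × 0.0963 / (1 + 10 × 0.0963)
  = 1.0593 / 1.9630 = 0.540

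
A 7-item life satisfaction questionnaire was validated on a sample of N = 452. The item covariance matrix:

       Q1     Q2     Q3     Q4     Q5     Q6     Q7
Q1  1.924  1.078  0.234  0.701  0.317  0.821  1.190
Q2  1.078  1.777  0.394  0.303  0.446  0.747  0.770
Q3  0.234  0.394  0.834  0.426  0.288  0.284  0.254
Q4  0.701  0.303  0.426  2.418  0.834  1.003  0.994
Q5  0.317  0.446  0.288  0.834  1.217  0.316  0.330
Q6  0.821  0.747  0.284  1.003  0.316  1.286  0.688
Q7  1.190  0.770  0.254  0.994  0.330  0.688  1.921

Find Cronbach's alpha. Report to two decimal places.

sum of item variances = 1.924 + 1.777 + 0.834 + 2.418 + 1.217 + 1.286 + 1.921 = 11.377
Sum of the distinct covariances = 12.418
σ²_total = 11.377 + 2 × 12.418 = 36.213
α = (k/(k−1))·(1 − sum of item variances/σ²_total) = (7/6)·(1 − 11.377/36.213) = 0.80

α = 0.80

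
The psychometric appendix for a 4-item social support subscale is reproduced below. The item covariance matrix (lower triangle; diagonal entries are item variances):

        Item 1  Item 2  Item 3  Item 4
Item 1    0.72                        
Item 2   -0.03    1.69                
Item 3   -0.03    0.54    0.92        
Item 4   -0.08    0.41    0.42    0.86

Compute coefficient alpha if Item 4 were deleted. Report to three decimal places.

coefficient alpha = 0.336

Remaining items: Item 1, Item 2, Item 3 (k = 3).
ΣVar(i) = 0.72 + 1.69 + 0.92 = 3.33
total variance = 3.33 + 2 × 0.48 = 4.29
α (item deleted) = (3/2)·(1 − 3.33/4.29) = 0.336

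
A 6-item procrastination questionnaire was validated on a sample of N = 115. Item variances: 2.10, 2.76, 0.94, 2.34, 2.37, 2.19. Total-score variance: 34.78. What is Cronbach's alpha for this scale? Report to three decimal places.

Σσ²ᵢ = 2.10 + 2.76 + 0.94 + 2.34 + 2.37 + 2.19 = 12.70
α = (k/(k−1))·(1 − Σσ²ᵢ/σ²_T) = (6/5)·(1 − 12.70/34.78) = 0.762

α = 0.762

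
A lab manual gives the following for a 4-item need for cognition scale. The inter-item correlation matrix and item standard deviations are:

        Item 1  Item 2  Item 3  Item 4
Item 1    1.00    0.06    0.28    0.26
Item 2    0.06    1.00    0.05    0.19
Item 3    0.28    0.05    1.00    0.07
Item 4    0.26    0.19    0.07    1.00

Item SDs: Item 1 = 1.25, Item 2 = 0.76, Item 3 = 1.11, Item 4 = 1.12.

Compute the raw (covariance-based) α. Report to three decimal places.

Σσ²ᵢ = 1.25² + 0.76² + 1.11² + 1.12² = 4.6266
Covariances σ_ij = r_ij · s_i · s_j:
  σ(Item 1,Item 2) = 0.06 × 1.25 × 0.76 = 0.0570
  σ(Item 1,Item 3) = 0.28 × 1.25 × 1.11 = 0.3885
  σ(Item 1,Item 4) = 0.26 × 1.25 × 1.12 = 0.3640
  σ(Item 2,Item 3) = 0.05 × 0.76 × 1.11 = 0.0422
  σ(Item 2,Item 4) = 0.19 × 0.76 × 1.12 = 0.1617
  σ(Item 3,Item 4) = 0.07 × 1.11 × 1.12 = 0.0870
σ²_T = Σσ²ᵢ + 2·Σσ_ij = 4.6266 + 2 × 1.1004 = 6.8274
α = (4/3)·(1 − 4.6266/6.8274) = 0.430

α = 0.430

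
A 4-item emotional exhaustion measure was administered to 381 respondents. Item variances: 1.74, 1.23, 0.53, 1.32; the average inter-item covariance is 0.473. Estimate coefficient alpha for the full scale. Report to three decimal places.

Σσᵢ² = 1.74 + 1.23 + 0.53 + 1.32 = 4.82
Sum of the 6 distinct covariances = 6 × 0.473 = 2.838
Var(T) = Σσᵢ² + 2·Σcov = 4.82 + 2 × 2.838 = 10.496
α = (4/3)·(1 − 4.82/10.496) = 0.721

coefficient alpha = 0.721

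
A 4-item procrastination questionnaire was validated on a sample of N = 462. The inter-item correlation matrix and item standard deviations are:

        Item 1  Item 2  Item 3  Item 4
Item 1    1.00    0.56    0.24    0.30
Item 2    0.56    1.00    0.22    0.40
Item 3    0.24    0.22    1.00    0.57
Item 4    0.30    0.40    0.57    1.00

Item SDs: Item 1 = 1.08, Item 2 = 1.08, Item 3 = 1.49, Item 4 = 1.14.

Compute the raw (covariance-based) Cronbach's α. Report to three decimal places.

α = 0.699

Σσ²ᵢ = 1.08² + 1.08² + 1.49² + 1.14² = 5.8525
Covariances σ_ij = r_ij · s_i · s_j:
  σ(Item 1,Item 2) = 0.56 × 1.08 × 1.08 = 0.6532
  σ(Item 1,Item 3) = 0.24 × 1.08 × 1.49 = 0.3862
  σ(Item 1,Item 4) = 0.30 × 1.08 × 1.14 = 0.3694
  σ(Item 2,Item 3) = 0.22 × 1.08 × 1.49 = 0.3540
  σ(Item 2,Item 4) = 0.40 × 1.08 × 1.14 = 0.4925
  σ(Item 3,Item 4) = 0.57 × 1.49 × 1.14 = 0.9682
σ²_T = Σσ²ᵢ + 2·Σσ_ij = 5.8525 + 2 × 3.2235 = 12.2995
α = (4/3)·(1 − 5.8525/12.2995) = 0.699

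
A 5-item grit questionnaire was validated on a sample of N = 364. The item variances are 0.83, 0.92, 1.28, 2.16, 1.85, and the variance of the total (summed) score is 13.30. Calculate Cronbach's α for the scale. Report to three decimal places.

Σσᵢ² = 0.83 + 0.92 + 1.28 + 2.16 + 1.85 = 7.04
α = (k/(k−1))·(1 − Σσᵢ²/σ²_total) = (5/4)·(1 − 7.04/13.30) = 0.588

Cronbach's α = 0.588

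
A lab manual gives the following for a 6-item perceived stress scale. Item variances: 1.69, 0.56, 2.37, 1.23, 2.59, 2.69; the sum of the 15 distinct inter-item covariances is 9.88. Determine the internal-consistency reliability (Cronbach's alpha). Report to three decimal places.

Cronbach's alpha = 0.768

Σσ²ᵢ = 1.69 + 0.56 + 2.37 + 1.23 + 2.59 + 2.69 = 11.13
Sum of distinct covariances = 9.88
total variance = Σσ²ᵢ + 2·Σcov = 11.13 + 2 × 9.88 = 30.89
α = (6/5)·(1 − 11.13/30.89) = 0.768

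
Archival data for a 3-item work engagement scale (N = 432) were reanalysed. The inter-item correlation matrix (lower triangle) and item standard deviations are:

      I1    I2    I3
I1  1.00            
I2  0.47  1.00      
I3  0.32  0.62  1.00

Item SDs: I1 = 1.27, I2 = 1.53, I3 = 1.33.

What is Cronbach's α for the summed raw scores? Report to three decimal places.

Cronbach's α = 0.730

Σσ²ᵢ = 1.27² + 1.53² + 1.33² = 5.7227
Covariances σ_ij = r_ij · s_i · s_j:
  σ(I1,I2) = 0.47 × 1.27 × 1.53 = 0.9133
  σ(I1,I3) = 0.32 × 1.27 × 1.33 = 0.5405
  σ(I2,I3) = 0.62 × 1.53 × 1.33 = 1.2616
σ²_T = Σσ²ᵢ + 2·Σσ_ij = 5.7227 + 2 × 2.7154 = 11.1535
α = (3/2)·(1 − 5.7227/11.1535) = 0.730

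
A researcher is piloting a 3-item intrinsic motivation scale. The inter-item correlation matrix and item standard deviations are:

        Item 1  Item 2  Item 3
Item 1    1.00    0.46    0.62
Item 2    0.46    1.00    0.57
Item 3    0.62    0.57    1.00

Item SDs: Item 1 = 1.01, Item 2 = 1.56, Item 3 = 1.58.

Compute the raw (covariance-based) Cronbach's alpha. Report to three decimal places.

Cronbach's alpha = 0.768

Σσ²ᵢ = 1.01² + 1.56² + 1.58² = 5.9501
Covariances σ_ij = r_ij · s_i · s_j:
  σ(Item 1,Item 2) = 0.46 × 1.01 × 1.56 = 0.7248
  σ(Item 1,Item 3) = 0.62 × 1.01 × 1.58 = 0.9894
  σ(Item 2,Item 3) = 0.57 × 1.56 × 1.58 = 1.4049
σ²_T = Σσ²ᵢ + 2·Σσ_ij = 5.9501 + 2 × 3.1191 = 12.1883
α = (3/2)·(1 − 5.9501/12.1883) = 0.768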